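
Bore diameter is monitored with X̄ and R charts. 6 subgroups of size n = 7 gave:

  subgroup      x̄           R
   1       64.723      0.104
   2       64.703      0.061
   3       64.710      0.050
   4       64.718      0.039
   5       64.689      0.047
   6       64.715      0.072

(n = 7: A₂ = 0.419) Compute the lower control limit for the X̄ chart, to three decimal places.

64.684

X̄̄ = (64.723 + 64.703 + 64.710 + 64.718 + 64.689 + 64.715) / 6 = 388.2580 / 6 = 64.7097
R̄ = (0.104 + 0.061 + 0.050 + 0.039 + 0.047 + 0.072) / 6 = 0.3730 / 6 = 0.0622
LCL = X̄̄ − A₂·R̄ = 64.7097 − 0.419 × 0.0622 = 64.6836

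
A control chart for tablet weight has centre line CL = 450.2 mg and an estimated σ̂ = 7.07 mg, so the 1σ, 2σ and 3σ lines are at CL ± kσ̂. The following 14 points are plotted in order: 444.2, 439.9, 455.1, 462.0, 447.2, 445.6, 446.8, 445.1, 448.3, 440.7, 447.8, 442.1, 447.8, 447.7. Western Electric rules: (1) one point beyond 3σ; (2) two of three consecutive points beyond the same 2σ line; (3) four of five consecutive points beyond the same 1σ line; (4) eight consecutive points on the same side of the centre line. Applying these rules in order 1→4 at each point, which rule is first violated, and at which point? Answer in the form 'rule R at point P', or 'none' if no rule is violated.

Zone of each point (C = within 1σ̂, B = 1σ̂–2σ̂, A = 2σ̂–3σ̂, * = beyond 3σ̂; sign = side of CL): 1:-C, 2:-B, 3:+C, 4:+B, 5:-C, 6:-C, 7:-C, 8:-C, 9:-C, 10:-B, 11:-C, 12:-B, 13:-C, 14:-C
Rule 4 (eight consecutive points on the same side of the centre line) is satisfied at point 12.

rule 4 at point 12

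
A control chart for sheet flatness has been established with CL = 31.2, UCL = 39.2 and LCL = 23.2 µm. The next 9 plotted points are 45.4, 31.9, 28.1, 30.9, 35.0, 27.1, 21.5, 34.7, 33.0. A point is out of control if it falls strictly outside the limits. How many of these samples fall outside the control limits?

2

Compare each point to [23.2, 39.2]: sample 1 = 45.4 > UCL; sample 7 = 21.5 < LCL.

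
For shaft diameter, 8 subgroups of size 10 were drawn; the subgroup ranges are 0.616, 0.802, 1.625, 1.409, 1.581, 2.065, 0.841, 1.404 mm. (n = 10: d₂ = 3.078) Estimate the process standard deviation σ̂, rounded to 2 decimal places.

0.42

R̄ = (0.616 + 0.802 + 1.625 + 1.409 + 1.581 + 2.065 + 0.841 + 1.404) / 8 = 1.2929
σ̂ = R̄ / d₂ = 1.2929 / 3.078 = 0.4200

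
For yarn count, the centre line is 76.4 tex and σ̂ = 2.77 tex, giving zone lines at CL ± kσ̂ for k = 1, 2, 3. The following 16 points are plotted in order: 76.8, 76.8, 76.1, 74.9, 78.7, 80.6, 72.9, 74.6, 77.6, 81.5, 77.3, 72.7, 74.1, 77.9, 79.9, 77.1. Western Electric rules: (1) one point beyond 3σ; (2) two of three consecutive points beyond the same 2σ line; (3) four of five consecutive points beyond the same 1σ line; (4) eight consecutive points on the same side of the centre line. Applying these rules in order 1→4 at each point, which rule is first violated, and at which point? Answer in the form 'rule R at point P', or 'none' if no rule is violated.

none

Zone of each point (C = within 1σ̂, B = 1σ̂–2σ̂, A = 2σ̂–3σ̂, * = beyond 3σ̂; sign = side of CL): 1:+C, 2:+C, 3:-C, 4:-C, 5:+C, 6:+B, 7:-B, 8:-C, 9:+C, 10:+B, 11:+C, 12:-B, 13:-C, 14:+C, 15:+B, 16:+C
No rule fires across all 16 points.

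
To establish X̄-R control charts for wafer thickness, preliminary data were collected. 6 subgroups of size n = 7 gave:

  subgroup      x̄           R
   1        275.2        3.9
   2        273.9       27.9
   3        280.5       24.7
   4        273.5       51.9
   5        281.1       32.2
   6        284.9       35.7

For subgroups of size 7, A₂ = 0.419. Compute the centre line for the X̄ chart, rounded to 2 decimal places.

278.18

X̄̄ = (275.2 + 273.9 + 280.5 + 273.5 + 281.1 + 284.9) / 6 = 1669.1000 / 6 = 278.1833
CL = X̄̄ = 278.1833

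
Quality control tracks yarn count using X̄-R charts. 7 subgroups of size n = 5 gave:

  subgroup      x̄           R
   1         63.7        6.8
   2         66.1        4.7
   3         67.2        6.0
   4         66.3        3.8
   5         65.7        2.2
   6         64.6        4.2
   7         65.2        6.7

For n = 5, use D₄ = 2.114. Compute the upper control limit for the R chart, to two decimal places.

10.39

R̄ = (6.8 + 4.7 + 6.0 + 3.8 + 2.2 + 4.2 + 6.7) / 7 = 34.4000 / 7 = 4.9143
UCL_R = D₄·R̄ = 2.114 × 4.9143 = 10.3888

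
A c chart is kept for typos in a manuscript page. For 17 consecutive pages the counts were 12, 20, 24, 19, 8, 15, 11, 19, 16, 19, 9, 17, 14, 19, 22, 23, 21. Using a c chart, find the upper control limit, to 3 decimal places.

c̄ = (12 + 20 + 24 + 19 + 8 + 15 + 11 + 19 + 16 + 19 + 9 + 17 + 14 + 19 + 22 + 23 + 21) / 17 = 288 / 17 = 16.9412
UCL = c̄ + 3√c̄ = 16.9412 + 3 × √16.9412 = 16.9412 + 3 × 4.1160 = 29.2891

29.289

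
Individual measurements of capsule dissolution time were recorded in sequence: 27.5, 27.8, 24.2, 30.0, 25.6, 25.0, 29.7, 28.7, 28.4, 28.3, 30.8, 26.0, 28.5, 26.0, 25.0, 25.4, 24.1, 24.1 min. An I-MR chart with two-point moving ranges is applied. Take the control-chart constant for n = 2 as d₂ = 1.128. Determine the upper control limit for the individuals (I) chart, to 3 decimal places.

X̄ = (27.5 + 27.8 + 24.2 + 30.0 + 25.6 + 25.0 + 29.7 + 28.7 + 28.4 + 28.3 + 30.8 + 26.0 + 28.5 + 26.0 + 25.0 + 25.4 + 24.1 + 24.1) / 18 = 26.9500
Moving ranges: 0.3, 3.6, 5.8, 4.4, 0.6, 4.7, 1.0, 0.3, 0.1, 2.5, 4.8, 2.5, 2.5, 1.0, 0.4, 1.3, 0.0; M̄R̄ = 35.8000 / 17 = 2.1059
UCL = X̄ + 3·M̄R̄/d₂ = 26.9500 + 3 × 2.1059 / 1.128 = 32.5508

32.551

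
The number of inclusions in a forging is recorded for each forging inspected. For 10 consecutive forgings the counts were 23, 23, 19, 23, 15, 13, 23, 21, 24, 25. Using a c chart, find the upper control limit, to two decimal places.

34.61

c̄ = (23 + 23 + 19 + 23 + 15 + 13 + 23 + 21 + 24 + 25) / 10 = 209 / 10 = 20.9000
UCL = c̄ + 3√c̄ = 20.9000 + 3 × √20.9000 = 20.9000 + 3 × 4.5717 = 34.6150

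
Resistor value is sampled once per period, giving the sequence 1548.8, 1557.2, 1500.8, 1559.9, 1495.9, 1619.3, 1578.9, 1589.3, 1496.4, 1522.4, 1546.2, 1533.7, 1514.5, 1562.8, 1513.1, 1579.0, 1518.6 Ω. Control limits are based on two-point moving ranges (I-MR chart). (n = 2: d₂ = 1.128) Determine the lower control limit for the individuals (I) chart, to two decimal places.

1416.88

X̄ = (1548.8 + 1557.2 + 1500.8 + 1559.9 + 1495.9 + 1619.3 + 1578.9 + 1589.3 + 1496.4 + 1522.4 + 1546.2 + 1533.7 + 1514.5 + 1562.8 + 1513.1 + 1579.0 + 1518.6) / 17 = 1543.3412
Moving ranges: 8.4, 56.4, 59.1, 64.0, 123.4, 40.4, 10.4, 92.9, 26.0, 23.8, 12.5, 19.2, 48.3, 49.7, 65.9, 60.4; M̄R̄ = 760.8000 / 16 = 47.5500
LCL = X̄ − 3·M̄R̄/d₂ = 1543.3412 − 3 × 47.5500 / 1.128 = 1416.8784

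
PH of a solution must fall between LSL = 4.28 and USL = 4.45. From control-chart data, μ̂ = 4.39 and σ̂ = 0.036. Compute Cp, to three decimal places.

0.787

Cp = (USL − LSL) / (6σ̂) = (4.45 − 4.28) / (6 × 0.036) = 0.1700 / 0.2160 = 0.7870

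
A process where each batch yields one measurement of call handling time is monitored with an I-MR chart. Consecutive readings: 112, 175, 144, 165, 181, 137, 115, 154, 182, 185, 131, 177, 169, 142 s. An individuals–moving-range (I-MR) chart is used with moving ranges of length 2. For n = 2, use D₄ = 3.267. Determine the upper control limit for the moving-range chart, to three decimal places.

Moving ranges: 63, 31, 21, 16, 44, 22, 39, 28, 3, 54, 46, 8, 27; M̄R̄ = 402.0000 / 13 = 30.9231
UCL_MR = D₄·M̄R̄ = 3.267 × 30.9231 = 101.0257

101.026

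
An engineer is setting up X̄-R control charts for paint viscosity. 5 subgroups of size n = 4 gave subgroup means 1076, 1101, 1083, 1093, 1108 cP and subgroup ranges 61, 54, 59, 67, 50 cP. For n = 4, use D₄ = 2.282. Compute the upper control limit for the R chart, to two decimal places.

R̄ = (61 + 54 + 59 + 67 + 50) / 5 = 291.0000 / 5 = 58.2000
UCL_R = D₄·R̄ = 2.282 × 58.2000 = 132.8124

132.81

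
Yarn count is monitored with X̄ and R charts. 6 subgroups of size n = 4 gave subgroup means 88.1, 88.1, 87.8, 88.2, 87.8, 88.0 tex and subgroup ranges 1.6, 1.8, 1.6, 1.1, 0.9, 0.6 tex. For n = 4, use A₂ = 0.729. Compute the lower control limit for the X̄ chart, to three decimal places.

87.077

X̄̄ = (88.1 + 88.1 + 87.8 + 88.2 + 87.8 + 88.0) / 6 = 528.0000 / 6 = 88.0000
R̄ = (1.6 + 1.8 + 1.6 + 1.1 + 0.9 + 0.6) / 6 = 7.6000 / 6 = 1.2667
LCL = X̄̄ − A₂·R̄ = 88.0000 − 0.729 × 1.2667 = 87.0766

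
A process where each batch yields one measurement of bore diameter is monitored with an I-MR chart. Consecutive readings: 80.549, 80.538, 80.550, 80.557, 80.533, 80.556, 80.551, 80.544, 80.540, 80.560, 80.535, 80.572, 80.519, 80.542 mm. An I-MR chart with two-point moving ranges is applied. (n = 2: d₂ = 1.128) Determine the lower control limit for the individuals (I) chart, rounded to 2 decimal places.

80.49

X̄ = (80.549 + 80.538 + 80.550 + 80.557 + 80.533 + 80.556 + 80.551 + 80.544 + 80.540 + 80.560 + 80.535 + 80.572 + 80.519 + 80.542) / 14 = 80.5461
Moving ranges: 0.011, 0.012, 0.007, 0.024, 0.023, 0.005, 0.007, 0.004, 0.020, 0.025, 0.037, 0.053, 0.023; M̄R̄ = 0.2510 / 13 = 0.0193
LCL = X̄ − 3·M̄R̄/d₂ = 80.5461 − 3 × 0.0193 / 1.128 = 80.4948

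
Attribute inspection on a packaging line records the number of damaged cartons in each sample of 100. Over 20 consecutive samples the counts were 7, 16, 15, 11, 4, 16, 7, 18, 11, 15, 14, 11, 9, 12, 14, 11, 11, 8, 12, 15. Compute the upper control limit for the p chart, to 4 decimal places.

0.2155

p̄ = Σdᵢ / (k·n) = 237 / (20 × 100) = 0.11850
UCL = p̄ + 3·√(p̄(1−p̄)/n) = 0.11850 + 3 × √(0.11850×0.88150/100) = 0.11850 + 3 × 0.03232 = 0.21546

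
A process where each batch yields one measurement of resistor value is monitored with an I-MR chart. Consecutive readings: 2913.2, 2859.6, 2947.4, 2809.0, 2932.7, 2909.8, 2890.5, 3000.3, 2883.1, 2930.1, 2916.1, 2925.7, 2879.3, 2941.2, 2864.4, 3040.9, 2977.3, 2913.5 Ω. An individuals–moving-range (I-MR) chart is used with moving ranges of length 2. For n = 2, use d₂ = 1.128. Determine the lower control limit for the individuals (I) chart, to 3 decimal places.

X̄ = (2913.2 + 2859.6 + 2947.4 + 2809.0 + 2932.7 + 2909.8 + 2890.5 + 3000.3 + 2883.1 + 2930.1 + 2916.1 + 2925.7 + 2879.3 + 2941.2 + 2864.4 + 3040.9 + 2977.3 + 2913.5) / 18 = 2918.5611
Moving ranges: 53.6, 87.8, 138.4, 123.7, 22.9, 19.3, 109.8, 117.2, 47.0, 14.0, 9.6, 46.4, 61.9, 76.8, 176.5, 63.6, 63.8; M̄R̄ = 1232.3000 / 17 = 72.4882
LCL = X̄ − 3·M̄R̄/d₂ = 2918.5611 − 3 × 72.4882 / 1.128 = 2725.7733

2725.773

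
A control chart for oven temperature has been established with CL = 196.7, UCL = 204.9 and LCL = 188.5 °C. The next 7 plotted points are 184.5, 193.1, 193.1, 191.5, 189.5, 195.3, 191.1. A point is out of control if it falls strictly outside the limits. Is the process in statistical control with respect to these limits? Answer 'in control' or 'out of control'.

out of control

Compare each point to [188.5, 204.9]: sample 1 = 184.5 < LCL.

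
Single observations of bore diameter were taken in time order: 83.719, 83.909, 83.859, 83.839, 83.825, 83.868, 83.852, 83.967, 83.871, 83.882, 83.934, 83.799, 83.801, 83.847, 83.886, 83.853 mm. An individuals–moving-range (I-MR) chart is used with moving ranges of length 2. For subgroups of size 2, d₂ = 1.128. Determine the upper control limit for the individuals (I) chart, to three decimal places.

84.010

X̄ = (83.719 + 83.909 + 83.859 + 83.839 + 83.825 + 83.868 + 83.852 + 83.967 + 83.871 + 83.882 + 83.934 + 83.799 + 83.801 + 83.847 + 83.886 + 83.853) / 16 = 83.8569
Moving ranges: 0.190, 0.050, 0.020, 0.014, 0.043, 0.016, 0.115, 0.096, 0.011, 0.052, 0.135, 0.002, 0.046, 0.039, 0.033; M̄R̄ = 0.8620 / 15 = 0.0575
UCL = X̄ + 3·M̄R̄/d₂ = 83.8569 + 3 × 0.0575 / 1.128 = 84.0098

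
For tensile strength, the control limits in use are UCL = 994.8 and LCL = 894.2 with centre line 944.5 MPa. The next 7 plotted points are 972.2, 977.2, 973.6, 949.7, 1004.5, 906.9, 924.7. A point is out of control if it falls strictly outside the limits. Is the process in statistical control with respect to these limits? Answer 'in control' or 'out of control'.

Compare each point to [894.2, 994.8]: sample 5 = 1004.5 > UCL.

out of control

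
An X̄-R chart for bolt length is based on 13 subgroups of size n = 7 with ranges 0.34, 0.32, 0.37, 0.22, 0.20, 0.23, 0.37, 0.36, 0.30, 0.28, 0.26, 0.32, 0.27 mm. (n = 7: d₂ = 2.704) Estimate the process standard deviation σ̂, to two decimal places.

0.11

R̄ = (0.34 + 0.32 + 0.37 + 0.22 + 0.20 + 0.23 + 0.37 + 0.36 + 0.30 + 0.28 + 0.26 + 0.32 + 0.27) / 13 = 0.2954
σ̂ = R̄ / d₂ = 0.2954 / 2.704 = 0.1092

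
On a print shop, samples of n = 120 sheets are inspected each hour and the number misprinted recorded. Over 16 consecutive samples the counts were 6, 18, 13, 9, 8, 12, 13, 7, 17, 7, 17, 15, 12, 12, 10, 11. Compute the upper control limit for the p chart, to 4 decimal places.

p̄ = Σdᵢ / (k·n) = 187 / (16 × 120) = 0.09740
UCL = p̄ + 3·√(p̄(1−p̄)/n) = 0.09740 + 3 × √(0.09740×0.90260/120) = 0.09740 + 3 × 0.02707 = 0.17859

0.1786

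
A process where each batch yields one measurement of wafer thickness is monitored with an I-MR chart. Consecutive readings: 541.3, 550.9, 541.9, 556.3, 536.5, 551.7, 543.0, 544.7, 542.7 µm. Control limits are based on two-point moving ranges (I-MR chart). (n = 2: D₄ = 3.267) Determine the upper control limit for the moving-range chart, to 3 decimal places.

Moving ranges: 9.6, 9.0, 14.4, 19.8, 15.2, 8.7, 1.7, 2.0; M̄R̄ = 80.4000 / 8 = 10.0500
UCL_MR = D₄·M̄R̄ = 3.267 × 10.0500 = 32.8334

32.833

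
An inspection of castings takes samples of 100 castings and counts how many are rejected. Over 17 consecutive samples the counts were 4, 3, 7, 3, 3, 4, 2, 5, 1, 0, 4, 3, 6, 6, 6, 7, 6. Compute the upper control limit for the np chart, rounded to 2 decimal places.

10.08

p̄ = Σdᵢ / (k·n) = 70 / (17 × 100) = 0.04118
UCL = np̄ + 3·√(np̄(1−p̄)) = 4.1176 + 3 × √(4.1176×0.95882) = 4.1176 + 3 × 1.9870 = 10.0786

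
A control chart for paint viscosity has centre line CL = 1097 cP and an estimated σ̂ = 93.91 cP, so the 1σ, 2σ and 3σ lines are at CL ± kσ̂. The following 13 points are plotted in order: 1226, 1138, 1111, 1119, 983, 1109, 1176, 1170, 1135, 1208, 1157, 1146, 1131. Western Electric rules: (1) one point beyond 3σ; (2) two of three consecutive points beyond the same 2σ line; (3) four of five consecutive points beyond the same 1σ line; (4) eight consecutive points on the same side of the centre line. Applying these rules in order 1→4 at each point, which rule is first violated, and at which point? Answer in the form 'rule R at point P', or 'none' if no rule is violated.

Zone of each point (C = within 1σ̂, B = 1σ̂–2σ̂, A = 2σ̂–3σ̂, * = beyond 3σ̂; sign = side of CL): 1:+B, 2:+C, 3:+C, 4:+C, 5:-B, 6:+C, 7:+C, 8:+C, 9:+C, 10:+B, 11:+C, 12:+C, 13:+C
Rule 4 (eight consecutive points on the same side of the centre line) is satisfied at point 13.

rule 4 at point 13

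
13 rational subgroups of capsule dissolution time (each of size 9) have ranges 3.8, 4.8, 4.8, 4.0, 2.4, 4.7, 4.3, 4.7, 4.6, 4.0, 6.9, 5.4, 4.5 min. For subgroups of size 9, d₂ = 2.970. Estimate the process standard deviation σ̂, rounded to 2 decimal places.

R̄ = (3.8 + 4.8 + 4.8 + 4.0 + 2.4 + 4.7 + 4.3 + 4.7 + 4.6 + 4.0 + 6.9 + 5.4 + 4.5) / 13 = 4.5308
σ̂ = R̄ / d₂ = 4.5308 / 2.970 = 1.5255

1.53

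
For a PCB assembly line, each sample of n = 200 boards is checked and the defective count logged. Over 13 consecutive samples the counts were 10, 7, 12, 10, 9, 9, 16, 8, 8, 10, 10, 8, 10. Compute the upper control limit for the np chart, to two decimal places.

p̄ = Σdᵢ / (k·n) = 127 / (13 × 200) = 0.04885
UCL = np̄ + 3·√(np̄(1−p̄)) = 9.7692 + 3 × √(9.7692×0.95115) = 9.7692 + 3 × 3.0483 = 18.9141

18.91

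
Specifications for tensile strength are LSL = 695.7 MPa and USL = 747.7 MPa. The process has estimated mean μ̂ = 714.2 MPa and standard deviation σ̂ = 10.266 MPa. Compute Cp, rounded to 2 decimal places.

0.84

Cp = (USL − LSL) / (6σ̂) = (747.7 − 695.7) / (6 × 10.266) = 52.0000 / 61.5960 = 0.8442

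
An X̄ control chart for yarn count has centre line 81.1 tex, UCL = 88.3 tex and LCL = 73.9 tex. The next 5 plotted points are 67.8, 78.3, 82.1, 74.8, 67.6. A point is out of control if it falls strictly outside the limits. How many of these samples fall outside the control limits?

Compare each point to [73.9, 88.3]: sample 1 = 67.8 < LCL; sample 5 = 67.6 < LCL.

2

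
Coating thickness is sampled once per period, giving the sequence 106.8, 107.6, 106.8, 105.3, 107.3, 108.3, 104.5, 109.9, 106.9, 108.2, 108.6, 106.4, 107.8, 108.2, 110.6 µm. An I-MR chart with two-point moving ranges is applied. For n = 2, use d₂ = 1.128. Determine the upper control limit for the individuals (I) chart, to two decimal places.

X̄ = (106.8 + 107.6 + 106.8 + 105.3 + 107.3 + 108.3 + 104.5 + 109.9 + 106.9 + 108.2 + 108.6 + 106.4 + 107.8 + 108.2 + 110.6) / 15 = 107.5467
Moving ranges: 0.8, 0.8, 1.5, 2.0, 1.0, 3.8, 5.4, 3.0, 1.3, 0.4, 2.2, 1.4, 0.4, 2.4; M̄R̄ = 26.4000 / 14 = 1.8857
UCL = X̄ + 3·M̄R̄/d₂ = 107.5467 + 3 × 1.8857 / 1.128 = 112.5619

112.56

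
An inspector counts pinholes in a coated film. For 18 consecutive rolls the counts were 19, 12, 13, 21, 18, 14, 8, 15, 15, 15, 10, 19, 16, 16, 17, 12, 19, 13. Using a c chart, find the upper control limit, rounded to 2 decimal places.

26.77

c̄ = (19 + 12 + 13 + 21 + 18 + 14 + 8 + 15 + 15 + 15 + 10 + 19 + 16 + 16 + 17 + 12 + 19 + 13) / 18 = 272 / 18 = 15.1111
UCL = c̄ + 3√c̄ = 15.1111 + 3 × √15.1111 = 15.1111 + 3 × 3.8873 = 26.7730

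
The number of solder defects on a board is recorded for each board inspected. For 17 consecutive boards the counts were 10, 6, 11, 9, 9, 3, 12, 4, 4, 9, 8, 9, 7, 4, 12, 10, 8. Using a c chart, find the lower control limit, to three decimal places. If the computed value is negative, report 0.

c̄ = (10 + 6 + 11 + 9 + 9 + 3 + 12 + 4 + 4 + 9 + 8 + 9 + 7 + 4 + 12 + 10 + 8) / 17 = 135 / 17 = 7.9412
LCL = c̄ − 3√c̄ = 7.9412 − 3 × 2.8180 = -0.5129 → 0 (cannot be negative)

0.000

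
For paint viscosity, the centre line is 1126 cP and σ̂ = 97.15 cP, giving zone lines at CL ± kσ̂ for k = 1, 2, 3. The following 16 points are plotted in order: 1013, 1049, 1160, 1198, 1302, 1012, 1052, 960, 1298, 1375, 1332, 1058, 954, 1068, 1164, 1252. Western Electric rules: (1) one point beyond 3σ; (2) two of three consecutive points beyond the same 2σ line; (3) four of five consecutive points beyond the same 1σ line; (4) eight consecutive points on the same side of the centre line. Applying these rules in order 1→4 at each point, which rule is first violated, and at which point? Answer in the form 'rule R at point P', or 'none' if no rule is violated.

Zone of each point (C = within 1σ̂, B = 1σ̂–2σ̂, A = 2σ̂–3σ̂, * = beyond 3σ̂; sign = side of CL): 1:-B, 2:-C, 3:+C, 4:+C, 5:+B, 6:-B, 7:-C, 8:-B, 9:+B, 10:+A, 11:+A, 12:-C, 13:-B, 14:-C, 15:+C, 16:+B
Rule 2 (two of three consecutive points beyond the same 2σ limit) is satisfied at point 11.

rule 2 at point 11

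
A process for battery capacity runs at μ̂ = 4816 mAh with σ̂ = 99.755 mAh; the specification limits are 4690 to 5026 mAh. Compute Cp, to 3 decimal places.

0.561

Cp = (USL − LSL) / (6σ̂) = (5026 − 4690) / (6 × 99.755) = 336.0000 / 598.5300 = 0.5614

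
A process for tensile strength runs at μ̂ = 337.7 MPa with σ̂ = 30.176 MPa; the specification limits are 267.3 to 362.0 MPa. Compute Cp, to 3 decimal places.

Cp = (USL − LSL) / (6σ̂) = (362.0 − 267.3) / (6 × 30.176) = 94.7000 / 181.0560 = 0.5230

0.523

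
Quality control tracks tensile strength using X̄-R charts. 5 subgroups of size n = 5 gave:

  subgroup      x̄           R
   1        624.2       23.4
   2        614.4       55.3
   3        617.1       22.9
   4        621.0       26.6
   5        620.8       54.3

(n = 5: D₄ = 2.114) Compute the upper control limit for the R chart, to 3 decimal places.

R̄ = (23.4 + 55.3 + 22.9 + 26.6 + 54.3) / 5 = 182.5000 / 5 = 36.5000
UCL_R = D₄·R̄ = 2.114 × 36.5000 = 77.1610

77.161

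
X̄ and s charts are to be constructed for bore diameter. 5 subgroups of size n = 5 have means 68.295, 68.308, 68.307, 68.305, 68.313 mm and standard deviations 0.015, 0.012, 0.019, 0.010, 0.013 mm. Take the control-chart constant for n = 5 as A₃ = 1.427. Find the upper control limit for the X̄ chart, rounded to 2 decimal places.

X̄̄ = (68.295 + 68.308 + 68.307 + 68.305 + 68.313) / 5 = 68.3056
s̄ = (0.015 + 0.012 + 0.019 + 0.010 + 0.013) / 5 = 0.0138
UCL = X̄̄ + A₃·s̄ = 68.3056 + 1.427 × 0.0138 = 68.3253

68.33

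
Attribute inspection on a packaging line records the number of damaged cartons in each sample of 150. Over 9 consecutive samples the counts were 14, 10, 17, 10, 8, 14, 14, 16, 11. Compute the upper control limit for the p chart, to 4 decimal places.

p̄ = Σdᵢ / (k·n) = 114 / (9 × 150) = 0.08444
UCL = p̄ + 3·√(p̄(1−p̄)/n) = 0.08444 + 3 × √(0.08444×0.91556/150) = 0.08444 + 3 × 0.02270 = 0.15255

0.1526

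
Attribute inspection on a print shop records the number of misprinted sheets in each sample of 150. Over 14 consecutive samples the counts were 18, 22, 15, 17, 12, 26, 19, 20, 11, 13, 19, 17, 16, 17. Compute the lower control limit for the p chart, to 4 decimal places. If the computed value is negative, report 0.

0.0370

p̄ = Σdᵢ / (k·n) = 242 / (14 × 150) = 0.11524
LCL = p̄ − 3·√(p̄(1−p̄)/n) = 0.11524 − 3 × 0.02607 = 0.03702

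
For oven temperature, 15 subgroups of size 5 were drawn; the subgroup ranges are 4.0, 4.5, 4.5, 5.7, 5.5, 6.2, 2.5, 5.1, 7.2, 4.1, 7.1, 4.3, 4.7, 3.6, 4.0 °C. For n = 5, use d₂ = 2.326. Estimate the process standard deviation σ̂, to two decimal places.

R̄ = (4.0 + 4.5 + 4.5 + 5.7 + 5.5 + 6.2 + 2.5 + 5.1 + 7.2 + 4.1 + 7.1 + 4.3 + 4.7 + 3.6 + 4.0) / 15 = 4.8667
σ̂ = R̄ / d₂ = 4.8667 / 2.326 = 2.0923

2.09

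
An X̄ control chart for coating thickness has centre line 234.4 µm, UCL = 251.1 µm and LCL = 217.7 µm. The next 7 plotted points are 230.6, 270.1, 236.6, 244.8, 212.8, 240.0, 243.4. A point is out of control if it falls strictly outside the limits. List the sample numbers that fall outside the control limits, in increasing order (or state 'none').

Compare each point to [217.7, 251.1]: sample 2 = 270.1 > UCL; sample 5 = 212.8 < LCL.

2, 5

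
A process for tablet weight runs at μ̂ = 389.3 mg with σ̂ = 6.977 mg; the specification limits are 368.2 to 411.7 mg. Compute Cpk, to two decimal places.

1.01

Cpu = (USL − μ̂) / (3σ̂) = (411.7 − 389.3) / (3 × 6.977) = 1.0702; Cpl = (μ̂ − LSL) / (3σ̂) = (389.3 − 368.2) / (3 × 6.977) = 1.0081; Cpk = min(Cpu, Cpl) = 1.0081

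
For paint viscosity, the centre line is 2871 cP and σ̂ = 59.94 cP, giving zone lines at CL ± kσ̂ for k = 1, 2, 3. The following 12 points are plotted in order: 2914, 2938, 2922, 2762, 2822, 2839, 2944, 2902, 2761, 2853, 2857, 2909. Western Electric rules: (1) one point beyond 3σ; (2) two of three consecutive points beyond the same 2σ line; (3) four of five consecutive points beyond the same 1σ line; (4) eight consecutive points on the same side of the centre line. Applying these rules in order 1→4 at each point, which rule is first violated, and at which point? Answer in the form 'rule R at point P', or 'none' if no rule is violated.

none

Zone of each point (C = within 1σ̂, B = 1σ̂–2σ̂, A = 2σ̂–3σ̂, * = beyond 3σ̂; sign = side of CL): 1:+C, 2:+B, 3:+C, 4:-B, 5:-C, 6:-C, 7:+B, 8:+C, 9:-B, 10:-C, 11:-C, 12:+C
No rule fires across all 12 points.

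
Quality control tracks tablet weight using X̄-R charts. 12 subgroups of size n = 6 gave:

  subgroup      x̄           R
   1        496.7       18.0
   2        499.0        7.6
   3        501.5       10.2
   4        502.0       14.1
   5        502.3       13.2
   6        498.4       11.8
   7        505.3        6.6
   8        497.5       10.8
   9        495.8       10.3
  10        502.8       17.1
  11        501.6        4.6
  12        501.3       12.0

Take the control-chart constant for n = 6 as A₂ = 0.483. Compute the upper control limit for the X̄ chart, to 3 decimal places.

X̄̄ = (496.7 + 499.0 + 501.5 + 502.0 + 502.3 + 498.4 + 505.3 + 497.5 + 495.8 + 502.8 + 501.6 + 501.3) / 12 = 6004.2000 / 12 = 500.3500
R̄ = (18.0 + 7.6 + 10.2 + 14.1 + 13.2 + 11.8 + 6.6 + 10.8 + 10.3 + 17.1 + 4.6 + 12.0) / 12 = 136.3000 / 12 = 11.3583
UCL = X̄̄ + A₂·R̄ = 500.3500 + 0.483 × 11.3583 = 505.8361

505.836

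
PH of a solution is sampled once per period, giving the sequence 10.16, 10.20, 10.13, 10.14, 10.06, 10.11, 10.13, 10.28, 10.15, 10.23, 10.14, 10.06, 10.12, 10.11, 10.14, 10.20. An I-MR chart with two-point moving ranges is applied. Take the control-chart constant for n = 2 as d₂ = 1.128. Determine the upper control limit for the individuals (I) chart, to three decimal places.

X̄ = (10.16 + 10.20 + 10.13 + 10.14 + 10.06 + 10.11 + 10.13 + 10.28 + 10.15 + 10.23 + 10.14 + 10.06 + 10.12 + 10.11 + 10.14 + 10.20) / 16 = 10.1475
Moving ranges: 0.04, 0.07, 0.01, 0.08, 0.05, 0.02, 0.15, 0.13, 0.08, 0.09, 0.08, 0.06, 0.01, 0.03, 0.06; M̄R̄ = 0.9600 / 15 = 0.0640
UCL = X̄ + 3·M̄R̄/d₂ = 10.1475 + 3 × 0.0640 / 1.128 = 10.3177

10.318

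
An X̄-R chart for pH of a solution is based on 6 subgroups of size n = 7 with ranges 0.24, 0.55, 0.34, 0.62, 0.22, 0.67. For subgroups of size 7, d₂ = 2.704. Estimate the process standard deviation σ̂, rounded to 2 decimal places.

0.16

R̄ = (0.24 + 0.55 + 0.34 + 0.62 + 0.22 + 0.67) / 6 = 0.4400
σ̂ = R̄ / d₂ = 0.4400 / 2.704 = 0.1627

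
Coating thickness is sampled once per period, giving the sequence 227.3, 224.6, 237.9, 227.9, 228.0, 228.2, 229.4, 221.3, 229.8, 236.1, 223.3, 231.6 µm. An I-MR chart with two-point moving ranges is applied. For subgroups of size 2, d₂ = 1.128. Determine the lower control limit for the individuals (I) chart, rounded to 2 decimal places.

211.50

X̄ = (227.3 + 224.6 + 237.9 + 227.9 + 228.0 + 228.2 + 229.4 + 221.3 + 229.8 + 236.1 + 223.3 + 231.6) / 12 = 228.7833
Moving ranges: 2.7, 13.3, 10.0, 0.1, 0.2, 1.2, 8.1, 8.5, 6.3, 12.8, 8.3; M̄R̄ = 71.5000 / 11 = 6.5000
LCL = X̄ − 3·M̄R̄/d₂ = 228.7833 − 3 × 6.5000 / 1.128 = 211.4961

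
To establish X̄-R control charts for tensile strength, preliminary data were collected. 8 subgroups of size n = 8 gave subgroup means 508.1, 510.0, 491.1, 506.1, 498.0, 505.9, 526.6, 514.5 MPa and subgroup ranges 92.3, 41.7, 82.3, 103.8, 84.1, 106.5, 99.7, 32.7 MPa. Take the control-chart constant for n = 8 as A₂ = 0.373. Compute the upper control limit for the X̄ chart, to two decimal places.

537.52

X̄̄ = (508.1 + 510.0 + 491.1 + 506.1 + 498.0 + 505.9 + 526.6 + 514.5) / 8 = 4060.3000 / 8 = 507.5375
R̄ = (92.3 + 41.7 + 82.3 + 103.8 + 84.1 + 106.5 + 99.7 + 32.7) / 8 = 643.1000 / 8 = 80.3875
UCL = X̄̄ + A₂·R̄ = 507.5375 + 0.373 × 80.3875 = 537.5220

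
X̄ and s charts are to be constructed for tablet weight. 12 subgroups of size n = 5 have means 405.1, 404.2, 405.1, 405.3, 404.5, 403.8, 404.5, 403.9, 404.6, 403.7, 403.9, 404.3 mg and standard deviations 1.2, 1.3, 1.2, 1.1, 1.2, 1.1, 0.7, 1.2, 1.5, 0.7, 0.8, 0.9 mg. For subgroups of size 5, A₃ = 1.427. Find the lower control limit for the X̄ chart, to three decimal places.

402.874

X̄̄ = (405.1 + 404.2 + 405.1 + 405.3 + 404.5 + 403.8 + 404.5 + 403.9 + 404.6 + 403.7 + 403.9 + 404.3) / 12 = 404.4083
s̄ = (1.2 + 1.3 + 1.2 + 1.1 + 1.2 + 1.1 + 0.7 + 1.2 + 1.5 + 0.7 + 0.8 + 0.9) / 12 = 1.0750
LCL = X̄̄ − A₃·s̄ = 404.4083 − 1.427 × 1.0750 = 402.8743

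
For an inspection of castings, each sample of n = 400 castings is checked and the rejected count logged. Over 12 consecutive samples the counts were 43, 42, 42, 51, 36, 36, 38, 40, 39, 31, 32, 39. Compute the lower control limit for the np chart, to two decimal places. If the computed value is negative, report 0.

21.27

p̄ = Σdᵢ / (k·n) = 469 / (12 × 400) = 0.09771
LCL = np̄ − 3·√(np̄(1−p̄)) = 39.0833 − 3 × 5.9384 = 21.2681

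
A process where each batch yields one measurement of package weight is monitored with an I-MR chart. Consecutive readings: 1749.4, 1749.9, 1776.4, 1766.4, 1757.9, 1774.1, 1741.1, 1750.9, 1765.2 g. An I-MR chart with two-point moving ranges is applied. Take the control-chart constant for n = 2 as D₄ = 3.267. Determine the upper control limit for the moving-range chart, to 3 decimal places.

Moving ranges: 0.5, 26.5, 10.0, 8.5, 16.2, 33.0, 9.8, 14.3; M̄R̄ = 118.8000 / 8 = 14.8500
UCL_MR = D₄·M̄R̄ = 3.267 × 14.8500 = 48.5149

48.515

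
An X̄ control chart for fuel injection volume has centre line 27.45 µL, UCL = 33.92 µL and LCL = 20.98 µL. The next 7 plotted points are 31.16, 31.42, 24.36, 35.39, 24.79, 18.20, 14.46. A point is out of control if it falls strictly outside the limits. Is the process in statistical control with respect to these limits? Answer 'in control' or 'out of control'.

out of control

Compare each point to [20.98, 33.92]: sample 4 = 35.39 > UCL; sample 6 = 18.20 < LCL; sample 7 = 14.46 < LCL.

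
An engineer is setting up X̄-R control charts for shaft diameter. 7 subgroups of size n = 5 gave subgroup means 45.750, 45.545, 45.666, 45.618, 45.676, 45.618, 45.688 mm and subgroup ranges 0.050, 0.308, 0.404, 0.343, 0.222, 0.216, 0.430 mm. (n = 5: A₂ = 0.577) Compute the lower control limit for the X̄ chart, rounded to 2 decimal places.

X̄̄ = (45.750 + 45.545 + 45.666 + 45.618 + 45.676 + 45.618 + 45.688) / 7 = 319.5610 / 7 = 45.6516
R̄ = (0.050 + 0.308 + 0.404 + 0.343 + 0.222 + 0.216 + 0.430) / 7 = 1.9730 / 7 = 0.2819
LCL = X̄̄ − A₂·R̄ = 45.6516 − 0.577 × 0.2819 = 45.4889

45.49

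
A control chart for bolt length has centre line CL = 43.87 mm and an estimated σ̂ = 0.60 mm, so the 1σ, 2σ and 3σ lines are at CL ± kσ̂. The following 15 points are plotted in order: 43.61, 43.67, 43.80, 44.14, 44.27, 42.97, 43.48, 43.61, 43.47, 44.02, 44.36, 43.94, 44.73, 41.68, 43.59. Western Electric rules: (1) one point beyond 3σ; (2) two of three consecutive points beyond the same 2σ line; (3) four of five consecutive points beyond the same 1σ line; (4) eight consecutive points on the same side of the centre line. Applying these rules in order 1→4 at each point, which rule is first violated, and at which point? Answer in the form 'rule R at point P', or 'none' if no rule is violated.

rule 1 at point 14

Zone of each point (C = within 1σ̂, B = 1σ̂–2σ̂, A = 2σ̂–3σ̂, * = beyond 3σ̂; sign = side of CL): 1:-C, 2:-C, 3:-C, 4:+C, 5:+C, 6:-B, 7:-C, 8:-C, 9:-C, 10:+C, 11:+C, 12:+C, 13:+B, 14:-*, 15:-C
Rule 1 (one point beyond the 3σ limits) is satisfied at point 14.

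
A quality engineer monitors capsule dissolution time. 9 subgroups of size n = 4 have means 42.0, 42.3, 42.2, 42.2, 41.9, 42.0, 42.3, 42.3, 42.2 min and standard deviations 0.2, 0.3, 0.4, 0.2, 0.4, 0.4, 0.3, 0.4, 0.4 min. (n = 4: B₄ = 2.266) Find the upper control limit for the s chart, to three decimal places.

0.755

s̄ = (0.2 + 0.3 + 0.4 + 0.2 + 0.4 + 0.4 + 0.3 + 0.4 + 0.4) / 9 = 0.3333
UCL_s = B₄·s̄ = 2.266 × 0.3333 = 0.7553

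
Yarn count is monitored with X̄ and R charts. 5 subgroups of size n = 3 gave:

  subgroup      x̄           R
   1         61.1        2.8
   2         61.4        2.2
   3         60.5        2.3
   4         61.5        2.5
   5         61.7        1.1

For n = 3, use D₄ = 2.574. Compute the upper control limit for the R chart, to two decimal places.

R̄ = (2.8 + 2.2 + 2.3 + 2.5 + 1.1) / 5 = 10.9000 / 5 = 2.1800
UCL_R = D₄·R̄ = 2.574 × 2.1800 = 5.6113

5.61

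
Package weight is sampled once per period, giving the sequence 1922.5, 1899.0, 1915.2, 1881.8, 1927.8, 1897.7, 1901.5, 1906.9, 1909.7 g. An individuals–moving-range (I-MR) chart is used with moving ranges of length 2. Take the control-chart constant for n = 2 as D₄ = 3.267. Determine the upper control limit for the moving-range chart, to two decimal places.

65.83

Moving ranges: 23.5, 16.2, 33.4, 46.0, 30.1, 3.8, 5.4, 2.8; M̄R̄ = 161.2000 / 8 = 20.1500
UCL_MR = D₄·M̄R̄ = 3.267 × 20.1500 = 65.8300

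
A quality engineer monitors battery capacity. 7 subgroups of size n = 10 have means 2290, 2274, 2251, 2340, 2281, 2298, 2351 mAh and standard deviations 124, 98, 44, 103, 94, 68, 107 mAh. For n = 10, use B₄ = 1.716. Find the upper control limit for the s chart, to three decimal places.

s̄ = (124 + 98 + 44 + 103 + 94 + 68 + 107) / 7 = 91.1429
UCL_s = B₄·s̄ = 1.716 × 91.1429 = 156.4011

156.401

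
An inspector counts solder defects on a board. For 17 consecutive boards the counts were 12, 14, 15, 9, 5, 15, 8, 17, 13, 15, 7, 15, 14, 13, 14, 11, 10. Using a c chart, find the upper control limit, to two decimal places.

c̄ = (12 + 14 + 15 + 9 + 5 + 15 + 8 + 17 + 13 + 15 + 7 + 15 + 14 + 13 + 14 + 11 + 10) / 17 = 207 / 17 = 12.1765
UCL = c̄ + 3√c̄ = 12.1765 + 3 × √12.1765 = 12.1765 + 3 × 3.4895 = 22.6449

22.64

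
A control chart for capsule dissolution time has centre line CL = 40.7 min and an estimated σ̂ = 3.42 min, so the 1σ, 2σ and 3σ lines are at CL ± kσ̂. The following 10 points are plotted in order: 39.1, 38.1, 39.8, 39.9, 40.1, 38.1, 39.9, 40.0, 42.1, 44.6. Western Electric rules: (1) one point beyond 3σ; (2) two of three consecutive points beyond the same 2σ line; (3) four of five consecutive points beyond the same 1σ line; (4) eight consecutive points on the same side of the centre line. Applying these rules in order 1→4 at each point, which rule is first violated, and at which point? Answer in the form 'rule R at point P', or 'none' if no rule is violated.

rule 4 at point 8

Zone of each point (C = within 1σ̂, B = 1σ̂–2σ̂, A = 2σ̂–3σ̂, * = beyond 3σ̂; sign = side of CL): 1:-C, 2:-C, 3:-C, 4:-C, 5:-C, 6:-C, 7:-C, 8:-C, 9:+C, 10:+B
Rule 4 (eight consecutive points on the same side of the centre line) is satisfied at point 8.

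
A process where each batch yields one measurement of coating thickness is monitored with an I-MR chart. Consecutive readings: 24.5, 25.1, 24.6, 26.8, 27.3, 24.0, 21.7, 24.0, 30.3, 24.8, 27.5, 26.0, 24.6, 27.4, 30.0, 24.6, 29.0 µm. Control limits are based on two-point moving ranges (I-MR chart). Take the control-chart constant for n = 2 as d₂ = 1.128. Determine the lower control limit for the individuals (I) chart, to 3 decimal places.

X̄ = (24.5 + 25.1 + 24.6 + 26.8 + 27.3 + 24.0 + 21.7 + 24.0 + 30.3 + 24.8 + 27.5 + 26.0 + 24.6 + 27.4 + 30.0 + 24.6 + 29.0) / 17 = 26.0118
Moving ranges: 0.6, 0.5, 2.2, 0.5, 3.3, 2.3, 2.3, 6.3, 5.5, 2.7, 1.5, 1.4, 2.8, 2.6, 5.4, 4.4; M̄R̄ = 44.3000 / 16 = 2.7687
LCL = X̄ − 3·M̄R̄/d₂ = 26.0118 − 3 × 2.7687 / 1.128 = 18.6481

18.648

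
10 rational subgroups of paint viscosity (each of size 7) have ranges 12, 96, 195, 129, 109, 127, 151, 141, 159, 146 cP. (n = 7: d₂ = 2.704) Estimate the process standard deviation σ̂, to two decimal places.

46.78

R̄ = (12 + 96 + 195 + 129 + 109 + 127 + 151 + 141 + 159 + 146) / 10 = 126.5000
σ̂ = R̄ / d₂ = 126.5000 / 2.704 = 46.7825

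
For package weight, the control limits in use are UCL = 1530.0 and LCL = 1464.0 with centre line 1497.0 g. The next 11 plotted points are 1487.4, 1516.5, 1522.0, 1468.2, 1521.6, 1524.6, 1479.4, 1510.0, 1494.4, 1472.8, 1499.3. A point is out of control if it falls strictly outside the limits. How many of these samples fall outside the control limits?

All 11 points lie within [1464.0, 1530.0].

0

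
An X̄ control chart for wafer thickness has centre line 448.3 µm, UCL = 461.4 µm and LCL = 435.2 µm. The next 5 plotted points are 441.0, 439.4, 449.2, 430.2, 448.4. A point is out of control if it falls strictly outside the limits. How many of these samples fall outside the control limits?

Compare each point to [435.2, 461.4]: sample 4 = 430.2 < LCL.

1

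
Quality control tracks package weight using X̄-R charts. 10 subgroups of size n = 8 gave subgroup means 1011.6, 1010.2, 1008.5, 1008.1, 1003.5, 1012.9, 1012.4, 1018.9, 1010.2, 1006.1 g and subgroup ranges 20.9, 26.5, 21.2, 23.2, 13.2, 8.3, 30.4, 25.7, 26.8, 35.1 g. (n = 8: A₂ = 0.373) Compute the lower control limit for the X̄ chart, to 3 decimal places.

X̄̄ = (1011.6 + 1010.2 + 1008.5 + 1008.1 + 1003.5 + 1012.9 + 1012.4 + 1018.9 + 1010.2 + 1006.1) / 10 = 10102.4000 / 10 = 1010.2400
R̄ = (20.9 + 26.5 + 21.2 + 23.2 + 13.2 + 8.3 + 30.4 + 25.7 + 26.8 + 35.1) / 10 = 231.3000 / 10 = 23.1300
LCL = X̄̄ − A₂·R̄ = 1010.2400 − 0.373 × 23.1300 = 1001.6125

1001.613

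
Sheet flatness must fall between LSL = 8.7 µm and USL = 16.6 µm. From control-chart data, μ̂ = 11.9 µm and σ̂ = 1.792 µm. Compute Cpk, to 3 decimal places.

Cpu = (USL − μ̂) / (3σ̂) = (16.6 − 11.9) / (3 × 1.792) = 0.8743; Cpl = (μ̂ − LSL) / (3σ̂) = (11.9 − 8.7) / (3 × 1.792) = 0.5952; Cpk = min(Cpu, Cpl) = 0.5952

0.595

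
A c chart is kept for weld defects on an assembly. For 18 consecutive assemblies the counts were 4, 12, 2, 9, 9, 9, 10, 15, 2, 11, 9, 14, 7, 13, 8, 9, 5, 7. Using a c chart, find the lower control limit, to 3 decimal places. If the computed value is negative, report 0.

0.000

c̄ = (4 + 12 + 2 + 9 + 9 + 9 + 10 + 15 + 2 + 11 + 9 + 14 + 7 + 13 + 8 + 9 + 5 + 7) / 18 = 155 / 18 = 8.6111
LCL = c̄ − 3√c̄ = 8.6111 − 3 × 2.9345 = -0.1923 → 0 (cannot be negative)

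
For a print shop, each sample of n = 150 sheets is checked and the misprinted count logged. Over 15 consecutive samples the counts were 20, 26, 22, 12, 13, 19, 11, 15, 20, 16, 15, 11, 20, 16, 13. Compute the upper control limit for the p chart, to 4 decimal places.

0.1875

p̄ = Σdᵢ / (k·n) = 249 / (15 × 150) = 0.11067
UCL = p̄ + 3·√(p̄(1−p̄)/n) = 0.11067 + 3 × √(0.11067×0.88933/150) = 0.11067 + 3 × 0.02562 = 0.18751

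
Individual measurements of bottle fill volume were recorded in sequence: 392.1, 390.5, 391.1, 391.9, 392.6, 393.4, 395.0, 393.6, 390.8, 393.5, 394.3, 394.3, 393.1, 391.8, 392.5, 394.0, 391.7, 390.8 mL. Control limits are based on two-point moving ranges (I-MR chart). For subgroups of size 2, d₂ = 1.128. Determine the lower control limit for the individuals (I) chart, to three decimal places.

389.216

X̄ = (392.1 + 390.5 + 391.1 + 391.9 + 392.6 + 393.4 + 395.0 + 393.6 + 390.8 + 393.5 + 394.3 + 394.3 + 393.1 + 391.8 + 392.5 + 394.0 + 391.7 + 390.8) / 18 = 392.6111
Moving ranges: 1.6, 0.6, 0.8, 0.7, 0.8, 1.6, 1.4, 2.8, 2.7, 0.8, 0.0, 1.2, 1.3, 0.7, 1.5, 2.3, 0.9; M̄R̄ = 21.7000 / 17 = 1.2765
LCL = X̄ − 3·M̄R̄/d₂ = 392.6111 − 3 × 1.2765 / 1.128 = 389.2162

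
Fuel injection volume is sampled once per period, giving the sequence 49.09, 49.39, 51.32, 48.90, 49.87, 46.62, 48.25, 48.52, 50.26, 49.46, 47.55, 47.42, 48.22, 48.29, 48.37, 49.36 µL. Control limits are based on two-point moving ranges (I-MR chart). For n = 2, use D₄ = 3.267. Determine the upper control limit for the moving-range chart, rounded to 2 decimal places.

3.77

Moving ranges: 0.30, 1.93, 2.42, 0.97, 3.25, 1.63, 0.27, 1.74, 0.80, 1.91, 0.13, 0.80, 0.07, 0.08, 0.99; M̄R̄ = 17.2900 / 15 = 1.1527
UCL_MR = D₄·M̄R̄ = 3.267 × 1.1527 = 3.7658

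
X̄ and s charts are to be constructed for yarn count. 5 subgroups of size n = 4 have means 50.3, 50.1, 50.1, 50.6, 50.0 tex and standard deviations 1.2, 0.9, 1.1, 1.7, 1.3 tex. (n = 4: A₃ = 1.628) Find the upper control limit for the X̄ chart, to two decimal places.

X̄̄ = (50.3 + 50.1 + 50.1 + 50.6 + 50.0) / 5 = 50.2200
s̄ = (1.2 + 0.9 + 1.1 + 1.7 + 1.3) / 5 = 1.2400
UCL = X̄̄ + A₃·s̄ = 50.2200 + 1.628 × 1.2400 = 52.2387

52.24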